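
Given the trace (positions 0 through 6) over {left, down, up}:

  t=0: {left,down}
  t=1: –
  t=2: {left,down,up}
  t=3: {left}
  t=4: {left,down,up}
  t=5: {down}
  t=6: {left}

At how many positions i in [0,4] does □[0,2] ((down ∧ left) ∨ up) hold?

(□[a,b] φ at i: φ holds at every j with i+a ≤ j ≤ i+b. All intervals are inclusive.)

Evaluate at each i in [0,4]:
  i=0: ✗ (fails at j=1)
  i=1: ✗ (fails at j=1)
  i=2: ✗ (fails at j=3)
  i=3: ✗ (fails at j=3)
  i=4: ✗ (fails at j=5)
Positions where it holds: {} → 0.

0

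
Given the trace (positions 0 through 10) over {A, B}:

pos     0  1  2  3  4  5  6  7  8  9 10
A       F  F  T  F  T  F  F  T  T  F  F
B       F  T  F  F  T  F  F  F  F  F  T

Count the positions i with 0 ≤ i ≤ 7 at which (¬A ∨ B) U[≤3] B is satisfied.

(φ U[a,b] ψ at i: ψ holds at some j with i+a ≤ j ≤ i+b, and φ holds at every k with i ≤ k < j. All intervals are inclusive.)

Evaluate at each i in [0,7]:
  i=0: ✓ (rhs at j=1; lhs holds on [0,0])
  i=1: ✓ (rhs at j=1)
  i=2: ✗ (lhs fails at k=2 before rhs at j=4)
  i=3: ✓ (rhs at j=4; lhs holds on [3,3])
  i=4: ✓ (rhs at j=4)
  i=5: ✗ (no rhs in [5,8])
  i=6: ✗ (no rhs in [6,9])
  i=7: ✗ (lhs fails at k=7 before rhs at j=10)
Positions where it holds: {0, 1, 3, 4} → 4.

4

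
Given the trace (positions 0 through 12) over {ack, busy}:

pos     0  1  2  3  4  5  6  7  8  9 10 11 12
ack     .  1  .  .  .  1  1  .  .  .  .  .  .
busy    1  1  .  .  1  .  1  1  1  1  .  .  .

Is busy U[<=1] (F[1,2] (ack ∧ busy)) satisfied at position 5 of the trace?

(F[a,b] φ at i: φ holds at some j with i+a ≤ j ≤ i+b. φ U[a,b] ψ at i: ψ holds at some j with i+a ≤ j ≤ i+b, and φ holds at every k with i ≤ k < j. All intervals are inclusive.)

True

Need some j in [5,6] with F[1,2] (ack ∧ busy), and busy at every k in [5,j-1].
  j=5: F[1,2] (ack ∧ busy) holds; no prefix to check → satisfied.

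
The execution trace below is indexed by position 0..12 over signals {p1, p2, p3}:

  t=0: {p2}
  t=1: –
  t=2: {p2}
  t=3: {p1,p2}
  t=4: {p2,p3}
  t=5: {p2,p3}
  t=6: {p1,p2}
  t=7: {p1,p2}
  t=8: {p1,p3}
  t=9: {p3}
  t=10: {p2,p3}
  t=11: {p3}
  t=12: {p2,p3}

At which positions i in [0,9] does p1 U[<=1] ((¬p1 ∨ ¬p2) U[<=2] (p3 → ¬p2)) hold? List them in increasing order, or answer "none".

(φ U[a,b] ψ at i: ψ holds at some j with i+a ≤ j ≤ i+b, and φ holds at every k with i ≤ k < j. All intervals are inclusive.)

0, 1, 2, 3, 4, 5, 6, 7, 8, 9

Evaluate at each i in [0,9]:
  i=0: ✓ (rhs at j=0)
  i=1: ✓ (rhs at j=1)
  i=2: ✓ (rhs at j=2)
  i=3: ✓ (rhs at j=3)
  i=4: ✓ (rhs at j=4)
  i=5: ✓ (rhs at j=5)
  i=6: ✓ (rhs at j=6)
  i=7: ✓ (rhs at j=7)
  i=8: ✓ (rhs at j=8)
  i=9: ✓ (rhs at j=9)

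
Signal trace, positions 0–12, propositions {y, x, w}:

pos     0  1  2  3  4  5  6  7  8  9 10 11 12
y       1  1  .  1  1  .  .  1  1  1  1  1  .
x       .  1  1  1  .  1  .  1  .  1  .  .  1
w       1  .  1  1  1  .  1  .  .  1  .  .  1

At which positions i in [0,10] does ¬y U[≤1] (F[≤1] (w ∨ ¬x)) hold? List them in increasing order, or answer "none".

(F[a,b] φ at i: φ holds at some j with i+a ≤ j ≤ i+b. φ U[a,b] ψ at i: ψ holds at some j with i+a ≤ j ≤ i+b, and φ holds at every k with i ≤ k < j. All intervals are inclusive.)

Evaluate at each i in [0,10]:
  i=0: ✓ (rhs at j=0)
  i=1: ✓ (rhs at j=1)
  i=2: ✓ (rhs at j=2)
  i=3: ✓ (rhs at j=3)
  i=4: ✓ (rhs at j=4)
  i=5: ✓ (rhs at j=5)
  i=6: ✓ (rhs at j=6)
  i=7: ✓ (rhs at j=7)
  i=8: ✓ (rhs at j=8)
  i=9: ✓ (rhs at j=9)
  i=10: ✓ (rhs at j=10)

0, 1, 2, 3, 4, 5, 6, 7, 8, 9, 10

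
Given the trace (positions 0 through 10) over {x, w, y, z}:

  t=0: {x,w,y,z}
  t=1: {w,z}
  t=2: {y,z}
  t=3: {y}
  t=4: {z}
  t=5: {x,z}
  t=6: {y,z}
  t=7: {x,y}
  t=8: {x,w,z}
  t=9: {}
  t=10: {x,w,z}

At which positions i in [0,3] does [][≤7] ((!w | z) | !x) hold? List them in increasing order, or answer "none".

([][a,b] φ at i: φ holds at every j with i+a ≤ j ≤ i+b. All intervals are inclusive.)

Evaluate at each i in [0,3]:
  i=0: ✓ (all of [0,7])
  i=1: ✓ (all of [1,8])
  i=2: ✓ (all of [2,9])
  i=3: ✓ (all of [3,10])

0, 1, 2, 3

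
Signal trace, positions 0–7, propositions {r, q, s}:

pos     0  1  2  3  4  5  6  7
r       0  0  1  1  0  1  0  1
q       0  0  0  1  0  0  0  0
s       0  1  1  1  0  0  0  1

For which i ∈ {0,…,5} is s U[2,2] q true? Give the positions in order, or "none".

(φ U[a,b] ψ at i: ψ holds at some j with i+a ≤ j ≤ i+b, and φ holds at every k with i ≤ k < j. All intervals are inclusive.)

Evaluate at each i in [0,5]:
  i=0: ✗ (no rhs in [2,2])
  i=1: ✓ (rhs at j=3; lhs holds on [1,2])
  i=2: ✗ (no rhs in [4,4])
  i=3: ✗ (no rhs in [5,5])
  i=4: ✗ (no rhs in [6,6])
  i=5: ✗ (no rhs in [7,7])

1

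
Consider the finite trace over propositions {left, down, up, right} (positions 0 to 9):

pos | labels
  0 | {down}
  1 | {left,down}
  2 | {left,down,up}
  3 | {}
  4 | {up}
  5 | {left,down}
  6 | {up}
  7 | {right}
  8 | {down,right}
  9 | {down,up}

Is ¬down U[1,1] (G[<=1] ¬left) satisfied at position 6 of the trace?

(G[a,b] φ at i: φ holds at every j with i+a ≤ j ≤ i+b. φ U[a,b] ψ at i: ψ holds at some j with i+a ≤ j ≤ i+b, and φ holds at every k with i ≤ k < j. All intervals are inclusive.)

Need some j in [7,7] with G[<=1] ¬left, and ¬down at every k in [6,j-1].
  j=7: G[<=1] ¬left holds; ¬down holds at every k in [6,6] → satisfied.

Yes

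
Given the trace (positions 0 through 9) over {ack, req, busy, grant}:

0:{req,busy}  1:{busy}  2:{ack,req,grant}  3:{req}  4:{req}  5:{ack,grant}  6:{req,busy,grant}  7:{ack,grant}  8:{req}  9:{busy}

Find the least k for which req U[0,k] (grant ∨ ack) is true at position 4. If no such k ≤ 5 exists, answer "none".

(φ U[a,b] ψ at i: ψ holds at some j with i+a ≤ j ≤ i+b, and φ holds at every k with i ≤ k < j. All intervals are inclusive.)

1

Need earliest j ≥ 4 with (grant ∨ ack), and req at every k in [4,j-1].
  j=4: rhs fails.
  j=5: rhs holds; lhs holds on [4,4]. k = 1.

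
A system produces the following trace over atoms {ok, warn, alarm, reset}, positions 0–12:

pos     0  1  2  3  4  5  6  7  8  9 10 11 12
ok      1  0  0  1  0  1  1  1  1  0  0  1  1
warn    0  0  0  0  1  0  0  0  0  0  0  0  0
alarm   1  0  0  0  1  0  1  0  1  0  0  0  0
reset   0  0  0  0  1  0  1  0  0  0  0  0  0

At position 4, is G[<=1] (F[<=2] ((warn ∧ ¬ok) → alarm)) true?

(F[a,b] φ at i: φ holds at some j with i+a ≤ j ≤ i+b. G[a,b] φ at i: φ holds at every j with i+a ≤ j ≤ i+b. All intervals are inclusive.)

Holds

Check F[<=2] ((warn ∧ ¬ok) → alarm) at every j in [4,5]:
  j=4: holds (witness at 4)
  j=5: holds (witness at 5)
All positions satisfy it → formula holds.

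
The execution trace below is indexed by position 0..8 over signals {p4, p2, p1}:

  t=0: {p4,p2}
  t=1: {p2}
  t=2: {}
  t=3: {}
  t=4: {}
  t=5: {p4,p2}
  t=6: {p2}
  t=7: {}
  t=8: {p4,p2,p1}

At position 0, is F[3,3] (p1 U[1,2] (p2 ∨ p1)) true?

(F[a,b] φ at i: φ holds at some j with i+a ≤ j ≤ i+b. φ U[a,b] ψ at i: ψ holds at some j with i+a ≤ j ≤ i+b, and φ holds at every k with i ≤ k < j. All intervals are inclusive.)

Check (p1 U[1,2] (p2 ∨ p1)) at each j in [3,3]:
  j=3: fails
No position in the window satisfies it → formula fails.

False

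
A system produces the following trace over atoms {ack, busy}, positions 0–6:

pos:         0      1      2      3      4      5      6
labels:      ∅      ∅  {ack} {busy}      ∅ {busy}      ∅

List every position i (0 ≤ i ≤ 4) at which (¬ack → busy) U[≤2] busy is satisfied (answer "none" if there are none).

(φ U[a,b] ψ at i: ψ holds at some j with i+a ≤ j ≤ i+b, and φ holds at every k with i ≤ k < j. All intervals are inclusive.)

2, 3

Evaluate at each i in [0,4]:
  i=0: ✗ (no rhs in [0,2])
  i=1: ✗ (lhs fails at k=1 before rhs at j=3)
  i=2: ✓ (rhs at j=3; lhs holds on [2,2])
  i=3: ✓ (rhs at j=3)
  i=4: ✗ (lhs fails at k=4 before rhs at j=5)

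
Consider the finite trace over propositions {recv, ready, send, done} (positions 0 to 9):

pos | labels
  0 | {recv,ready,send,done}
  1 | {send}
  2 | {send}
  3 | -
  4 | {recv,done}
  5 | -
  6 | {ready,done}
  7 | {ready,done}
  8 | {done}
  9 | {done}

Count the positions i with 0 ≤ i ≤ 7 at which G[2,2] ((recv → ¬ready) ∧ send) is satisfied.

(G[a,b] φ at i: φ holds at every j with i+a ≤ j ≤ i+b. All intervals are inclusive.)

1

Evaluate at each i in [0,7]:
  i=0: ✓ (all of [2,2])
  i=1: ✗ (fails at j=3)
  i=2: ✗ (fails at j=4)
  i=3: ✗ (fails at j=5)
  i=4: ✗ (fails at j=6)
  i=5: ✗ (fails at j=7)
  i=6: ✗ (fails at j=8)
  i=7: ✗ (fails at j=9)
Positions where it holds: {0} → 1.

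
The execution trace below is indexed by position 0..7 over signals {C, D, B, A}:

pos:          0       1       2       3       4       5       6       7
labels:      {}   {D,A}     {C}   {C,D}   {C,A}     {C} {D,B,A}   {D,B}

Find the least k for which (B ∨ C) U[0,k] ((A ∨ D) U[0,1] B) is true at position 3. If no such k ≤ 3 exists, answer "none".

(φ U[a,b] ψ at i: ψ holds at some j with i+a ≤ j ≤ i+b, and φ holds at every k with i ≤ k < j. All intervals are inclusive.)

Need earliest j ≥ 3 with ((A ∨ D) U[0,1] B), and (B ∨ C) at every k in [3,j-1].
  j=3: rhs fails.
  j=4: rhs fails.
  j=5: rhs fails.
  j=6: rhs holds; lhs holds on [3,5]. k = 3.

3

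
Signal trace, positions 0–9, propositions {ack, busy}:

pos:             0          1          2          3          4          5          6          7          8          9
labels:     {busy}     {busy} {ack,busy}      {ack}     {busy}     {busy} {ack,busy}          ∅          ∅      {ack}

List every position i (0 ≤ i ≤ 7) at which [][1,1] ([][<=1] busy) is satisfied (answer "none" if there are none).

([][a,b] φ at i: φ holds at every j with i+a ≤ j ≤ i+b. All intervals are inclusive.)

Evaluate at each i in [0,7]:
  i=0: ✓ (all of [1,1])
  i=1: ✗ (fails at j=2)
  i=2: ✗ (fails at j=3)
  i=3: ✓ (all of [4,4])
  i=4: ✓ (all of [5,5])
  i=5: ✗ (fails at j=6)
  i=6: ✗ (fails at j=7)
  i=7: ✗ (fails at j=8)

0, 3, 4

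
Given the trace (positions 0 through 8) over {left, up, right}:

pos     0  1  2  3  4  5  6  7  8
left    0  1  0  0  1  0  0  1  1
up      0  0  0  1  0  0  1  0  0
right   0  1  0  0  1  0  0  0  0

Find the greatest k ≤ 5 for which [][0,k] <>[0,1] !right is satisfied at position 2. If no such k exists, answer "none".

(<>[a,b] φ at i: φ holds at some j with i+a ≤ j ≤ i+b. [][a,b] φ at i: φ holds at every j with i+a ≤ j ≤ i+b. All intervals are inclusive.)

<>[0,1] !right must hold from j=2 onward; find where it first fails.
  j=2: holds
  j=3: holds
  j=4: holds
  j=5: holds
  j=6: holds
  j=7: holds
Holds through j=7; largest k = 5.

5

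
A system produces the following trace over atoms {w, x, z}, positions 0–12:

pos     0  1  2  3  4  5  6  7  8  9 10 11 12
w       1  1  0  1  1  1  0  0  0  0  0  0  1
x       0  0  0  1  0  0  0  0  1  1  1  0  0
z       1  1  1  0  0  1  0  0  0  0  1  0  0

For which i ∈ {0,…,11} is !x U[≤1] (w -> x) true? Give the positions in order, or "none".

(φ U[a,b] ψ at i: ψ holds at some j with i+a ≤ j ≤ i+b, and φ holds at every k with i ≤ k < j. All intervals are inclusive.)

1, 2, 3, 5, 6, 7, 8, 9, 10, 11

Evaluate at each i in [0,11]:
  i=0: ✗ (no rhs in [0,1])
  i=1: ✓ (rhs at j=2; lhs holds on [1,1])
  i=2: ✓ (rhs at j=2)
  i=3: ✓ (rhs at j=3)
  i=4: ✗ (no rhs in [4,5])
  i=5: ✓ (rhs at j=6; lhs holds on [5,5])
  i=6: ✓ (rhs at j=6)
  i=7: ✓ (rhs at j=7)
  i=8: ✓ (rhs at j=8)
  i=9: ✓ (rhs at j=9)
  i=10: ✓ (rhs at j=10)
  i=11: ✓ (rhs at j=11)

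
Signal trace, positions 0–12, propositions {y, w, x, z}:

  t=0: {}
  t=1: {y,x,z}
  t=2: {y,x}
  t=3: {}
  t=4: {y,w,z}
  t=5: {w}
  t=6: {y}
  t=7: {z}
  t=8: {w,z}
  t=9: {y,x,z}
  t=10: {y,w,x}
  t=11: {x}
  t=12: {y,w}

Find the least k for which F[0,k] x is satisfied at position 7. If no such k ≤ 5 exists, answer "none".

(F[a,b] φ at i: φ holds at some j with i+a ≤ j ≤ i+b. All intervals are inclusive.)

Scan j = 7,8,… for x:
  j=7: fails
  j=8: fails
  j=9: holds
First hit at j=9, so smallest k = 9-7 = 2.

2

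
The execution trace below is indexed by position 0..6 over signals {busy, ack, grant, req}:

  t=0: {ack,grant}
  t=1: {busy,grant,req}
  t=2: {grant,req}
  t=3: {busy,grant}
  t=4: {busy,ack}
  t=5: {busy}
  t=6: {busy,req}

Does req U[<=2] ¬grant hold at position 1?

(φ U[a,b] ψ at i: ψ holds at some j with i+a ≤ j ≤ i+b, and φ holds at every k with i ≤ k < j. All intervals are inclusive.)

Need some j in [1,3] with ¬grant, and req at every k in [1,j-1].
  j=1: ¬grant false.
  j=2: ¬grant false.
  j=3: ¬grant false.
No j in the window works → until fails.

Does not hold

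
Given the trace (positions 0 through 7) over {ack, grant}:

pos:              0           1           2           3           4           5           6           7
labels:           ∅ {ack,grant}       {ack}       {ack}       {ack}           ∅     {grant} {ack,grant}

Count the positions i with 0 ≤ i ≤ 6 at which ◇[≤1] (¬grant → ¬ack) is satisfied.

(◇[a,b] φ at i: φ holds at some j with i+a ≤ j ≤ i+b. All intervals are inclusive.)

Evaluate at each i in [0,6]:
  i=0: ✓ (witness j=0)
  i=1: ✓ (witness j=1)
  i=2: ✗ (none in [2,3])
  i=3: ✗ (none in [3,4])
  i=4: ✓ (witness j=5)
  i=5: ✓ (witness j=5)
  i=6: ✓ (witness j=6)
Positions where it holds: {0, 1, 4, 5, 6} → 5.

5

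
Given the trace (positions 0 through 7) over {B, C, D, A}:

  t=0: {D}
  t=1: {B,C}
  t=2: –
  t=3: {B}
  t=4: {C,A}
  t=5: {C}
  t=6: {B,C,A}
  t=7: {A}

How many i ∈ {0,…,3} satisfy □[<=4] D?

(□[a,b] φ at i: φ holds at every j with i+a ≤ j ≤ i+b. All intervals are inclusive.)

Evaluate at each i in [0,3]:
  i=0: ✗ (fails at j=1)
  i=1: ✗ (fails at j=1)
  i=2: ✗ (fails at j=2)
  i=3: ✗ (fails at j=3)
Positions where it holds: {} → 0.

0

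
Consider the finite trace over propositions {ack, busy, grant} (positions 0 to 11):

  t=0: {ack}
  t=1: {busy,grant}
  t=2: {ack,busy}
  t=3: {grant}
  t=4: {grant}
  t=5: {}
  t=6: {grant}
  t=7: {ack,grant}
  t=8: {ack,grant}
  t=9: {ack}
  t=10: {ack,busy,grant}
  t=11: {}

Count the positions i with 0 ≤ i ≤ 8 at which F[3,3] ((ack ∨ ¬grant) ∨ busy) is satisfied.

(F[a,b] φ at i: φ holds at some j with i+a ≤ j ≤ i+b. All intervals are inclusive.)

6

Evaluate at each i in [0,8]:
  i=0: ✗ (none in [3,3])
  i=1: ✗ (none in [4,4])
  i=2: ✓ (witness j=5)
  i=3: ✗ (none in [6,6])
  i=4: ✓ (witness j=7)
  i=5: ✓ (witness j=8)
  i=6: ✓ (witness j=9)
  i=7: ✓ (witness j=10)
  i=8: ✓ (witness j=11)
Positions where it holds: {2, 4, 5, 6, 7, 8} → 6.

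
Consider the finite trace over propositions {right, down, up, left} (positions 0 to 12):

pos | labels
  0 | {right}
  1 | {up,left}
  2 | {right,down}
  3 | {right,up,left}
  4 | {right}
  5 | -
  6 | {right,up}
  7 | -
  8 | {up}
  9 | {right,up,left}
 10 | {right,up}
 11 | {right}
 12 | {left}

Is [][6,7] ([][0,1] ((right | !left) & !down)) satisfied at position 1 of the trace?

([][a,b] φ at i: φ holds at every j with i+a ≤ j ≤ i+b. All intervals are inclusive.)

Check [][0,1] ((right | !left) & !down) at every j in [7,8]:
  j=7: holds on [7,8]
  j=8: holds on [8,9]
All positions satisfy it → formula holds.

True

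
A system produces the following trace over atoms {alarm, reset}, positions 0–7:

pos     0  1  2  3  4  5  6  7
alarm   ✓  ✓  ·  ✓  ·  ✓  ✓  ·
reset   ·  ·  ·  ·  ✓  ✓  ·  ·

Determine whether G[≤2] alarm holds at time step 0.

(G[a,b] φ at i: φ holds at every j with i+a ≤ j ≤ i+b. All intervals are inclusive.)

Does not hold

Check alarm at every j in [0,2]:
  j=0: true
  j=1: true
  j=2: false
Fails at j=2 → formula fails.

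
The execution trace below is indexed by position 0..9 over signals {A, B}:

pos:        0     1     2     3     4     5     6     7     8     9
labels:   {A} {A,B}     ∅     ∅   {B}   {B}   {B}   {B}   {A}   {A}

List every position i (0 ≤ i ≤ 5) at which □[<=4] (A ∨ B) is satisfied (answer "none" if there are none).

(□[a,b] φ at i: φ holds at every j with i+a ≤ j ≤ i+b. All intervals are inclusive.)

Evaluate at each i in [0,5]:
  i=0: ✗ (fails at j=2)
  i=1: ✗ (fails at j=2)
  i=2: ✗ (fails at j=2)
  i=3: ✗ (fails at j=3)
  i=4: ✓ (all of [4,8])
  i=5: ✓ (all of [5,9])

4, 5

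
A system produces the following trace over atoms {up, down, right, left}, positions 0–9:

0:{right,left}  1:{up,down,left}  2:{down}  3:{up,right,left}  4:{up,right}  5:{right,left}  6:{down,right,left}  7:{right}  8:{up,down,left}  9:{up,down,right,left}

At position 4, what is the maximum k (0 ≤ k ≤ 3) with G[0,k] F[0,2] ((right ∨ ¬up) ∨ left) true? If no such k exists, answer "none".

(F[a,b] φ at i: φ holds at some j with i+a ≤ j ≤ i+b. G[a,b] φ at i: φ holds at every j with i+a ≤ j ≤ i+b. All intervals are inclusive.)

F[0,2] ((right ∨ ¬up) ∨ left) must hold from j=4 onward; find where it first fails.
  j=4: holds
  j=5: holds
  j=6: holds
  j=7: holds
Holds through j=7; largest k = 3.

3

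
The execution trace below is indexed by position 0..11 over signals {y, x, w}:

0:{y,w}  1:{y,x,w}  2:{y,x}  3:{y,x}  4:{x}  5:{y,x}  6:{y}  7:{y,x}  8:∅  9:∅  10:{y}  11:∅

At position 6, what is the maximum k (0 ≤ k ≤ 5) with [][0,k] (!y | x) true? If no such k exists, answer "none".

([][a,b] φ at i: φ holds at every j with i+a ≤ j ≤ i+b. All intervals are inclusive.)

(!y | x) must hold from j=6 onward; find where it first fails.
  j=6: fails → no k works.

none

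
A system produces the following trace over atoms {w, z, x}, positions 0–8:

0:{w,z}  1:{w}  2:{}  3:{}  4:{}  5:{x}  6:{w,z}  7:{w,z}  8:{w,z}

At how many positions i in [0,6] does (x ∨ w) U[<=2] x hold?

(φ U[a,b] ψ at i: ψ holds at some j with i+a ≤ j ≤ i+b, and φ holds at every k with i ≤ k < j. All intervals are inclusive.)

1

Evaluate at each i in [0,6]:
  i=0: ✗ (no rhs in [0,2])
  i=1: ✗ (no rhs in [1,3])
  i=2: ✗ (no rhs in [2,4])
  i=3: ✗ (lhs fails at k=3 before rhs at j=5)
  i=4: ✗ (lhs fails at k=4 before rhs at j=5)
  i=5: ✓ (rhs at j=5)
  i=6: ✗ (no rhs in [6,8])
Positions where it holds: {5} → 1.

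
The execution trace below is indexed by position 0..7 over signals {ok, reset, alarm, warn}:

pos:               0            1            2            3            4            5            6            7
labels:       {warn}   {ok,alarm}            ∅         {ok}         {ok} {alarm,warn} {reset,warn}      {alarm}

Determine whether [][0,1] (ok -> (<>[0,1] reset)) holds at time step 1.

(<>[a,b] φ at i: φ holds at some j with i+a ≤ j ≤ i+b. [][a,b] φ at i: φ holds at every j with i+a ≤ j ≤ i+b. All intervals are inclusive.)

False

Check (ok -> (<>[0,1] reset)) at every j in [1,2]:
  j=1: antecedent true; consequent fails (none in [1,2]) → ✗
  j=2: antecedent false → ✓
Fails at j=1 → formula fails.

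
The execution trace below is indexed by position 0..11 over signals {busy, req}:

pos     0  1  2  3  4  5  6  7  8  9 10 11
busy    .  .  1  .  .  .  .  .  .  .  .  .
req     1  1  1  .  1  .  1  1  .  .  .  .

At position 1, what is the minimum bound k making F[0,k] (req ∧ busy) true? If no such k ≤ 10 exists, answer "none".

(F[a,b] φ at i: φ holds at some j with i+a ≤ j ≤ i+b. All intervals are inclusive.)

1

Scan j = 1,2,… for (req ∧ busy):
  j=1: fails
  j=2: holds
First hit at j=2, so smallest k = 2-1 = 1.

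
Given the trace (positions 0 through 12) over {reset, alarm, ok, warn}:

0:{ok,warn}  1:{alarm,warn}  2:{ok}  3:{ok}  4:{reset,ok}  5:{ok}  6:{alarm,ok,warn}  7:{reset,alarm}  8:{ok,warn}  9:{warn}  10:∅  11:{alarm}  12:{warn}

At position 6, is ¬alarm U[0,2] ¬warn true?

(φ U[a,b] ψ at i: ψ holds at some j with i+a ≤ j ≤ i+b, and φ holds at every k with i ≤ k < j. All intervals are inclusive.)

No

Need some j in [6,8] with ¬warn, and ¬alarm at every k in [6,j-1].
  j=6: ¬warn false.
  j=7: ¬warn holds, but ¬alarm fails at k=6 → not this j.
  j=8: ¬warn false.
No j in the window works → until fails.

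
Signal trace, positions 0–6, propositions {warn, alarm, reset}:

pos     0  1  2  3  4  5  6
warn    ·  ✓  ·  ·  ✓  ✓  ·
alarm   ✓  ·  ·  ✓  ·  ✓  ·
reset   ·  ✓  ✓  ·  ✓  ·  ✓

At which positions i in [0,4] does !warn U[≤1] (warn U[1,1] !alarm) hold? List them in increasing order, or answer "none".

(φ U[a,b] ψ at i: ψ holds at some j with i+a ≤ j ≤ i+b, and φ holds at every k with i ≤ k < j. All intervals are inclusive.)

Evaluate at each i in [0,4]:
  i=0: ✓ (rhs at j=1; lhs holds on [0,0])
  i=1: ✓ (rhs at j=1)
  i=2: ✗ (no rhs in [2,3])
  i=3: ✗ (no rhs in [3,4])
  i=4: ✗ (lhs fails at k=4 before rhs at j=5)

0, 1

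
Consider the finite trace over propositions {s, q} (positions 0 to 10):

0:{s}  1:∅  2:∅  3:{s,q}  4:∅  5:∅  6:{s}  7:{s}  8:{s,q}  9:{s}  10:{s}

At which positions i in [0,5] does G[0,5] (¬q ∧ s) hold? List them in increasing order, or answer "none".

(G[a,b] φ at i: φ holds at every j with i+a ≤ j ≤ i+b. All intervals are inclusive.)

Evaluate at each i in [0,5]:
  i=0: ✗ (fails at j=1)
  i=1: ✗ (fails at j=1)
  i=2: ✗ (fails at j=2)
  i=3: ✗ (fails at j=3)
  i=4: ✗ (fails at j=4)
  i=5: ✗ (fails at j=5)

none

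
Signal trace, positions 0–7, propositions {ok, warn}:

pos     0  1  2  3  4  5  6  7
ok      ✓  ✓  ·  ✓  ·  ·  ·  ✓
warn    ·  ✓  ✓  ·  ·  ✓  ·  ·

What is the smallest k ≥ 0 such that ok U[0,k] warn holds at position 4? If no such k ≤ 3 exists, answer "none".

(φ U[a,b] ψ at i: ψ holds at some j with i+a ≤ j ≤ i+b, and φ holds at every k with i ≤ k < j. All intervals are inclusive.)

none

Need earliest j ≥ 4 with warn, and ok at every k in [4,j-1].
  j=4: rhs fails.
  j=5: rhs holds but lhs fails at k=4.
  j=6: rhs fails.
  j=7: rhs fails.
No witness within the range → none.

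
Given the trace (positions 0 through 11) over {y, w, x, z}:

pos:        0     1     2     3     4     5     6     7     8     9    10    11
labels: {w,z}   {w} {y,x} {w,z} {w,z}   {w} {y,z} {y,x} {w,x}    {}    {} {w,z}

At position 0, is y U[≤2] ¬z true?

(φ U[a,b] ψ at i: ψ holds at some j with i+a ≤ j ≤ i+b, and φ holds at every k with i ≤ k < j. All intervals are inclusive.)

False

Need some j in [0,2] with ¬z, and y at every k in [0,j-1].
  j=0: ¬z false.
  j=1: ¬z holds, but y fails at k=0 → not this j.
  j=2: ¬z holds, but y fails at k=0 → not this j.
No j in the window works → until fails.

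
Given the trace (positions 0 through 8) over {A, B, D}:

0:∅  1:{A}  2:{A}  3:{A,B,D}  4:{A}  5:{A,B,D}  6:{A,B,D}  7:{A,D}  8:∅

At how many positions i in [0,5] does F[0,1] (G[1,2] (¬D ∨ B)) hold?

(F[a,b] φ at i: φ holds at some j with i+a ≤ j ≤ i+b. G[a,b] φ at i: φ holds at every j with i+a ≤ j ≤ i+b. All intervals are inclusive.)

Evaluate at each i in [0,5]:
  i=0: ✓ (witness j=0)
  i=1: ✓ (witness j=1)
  i=2: ✓ (witness j=2)
  i=3: ✓ (witness j=3)
  i=4: ✓ (witness j=4)
  i=5: ✗ (none in [5,6])
Positions where it holds: {0, 1, 2, 3, 4} → 5.

5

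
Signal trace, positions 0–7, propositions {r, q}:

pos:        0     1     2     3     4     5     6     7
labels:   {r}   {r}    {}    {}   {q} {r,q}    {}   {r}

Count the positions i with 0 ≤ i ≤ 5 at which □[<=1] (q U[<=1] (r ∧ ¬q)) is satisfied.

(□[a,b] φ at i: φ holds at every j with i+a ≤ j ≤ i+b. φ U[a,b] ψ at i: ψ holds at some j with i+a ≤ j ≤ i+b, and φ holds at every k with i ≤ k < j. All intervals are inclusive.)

1

Evaluate at each i in [0,5]:
  i=0: ✓ (all of [0,1])
  i=1: ✗ (fails at j=2)
  i=2: ✗ (fails at j=2)
  i=3: ✗ (fails at j=3)
  i=4: ✗ (fails at j=4)
  i=5: ✗ (fails at j=5)
Positions where it holds: {0} → 1.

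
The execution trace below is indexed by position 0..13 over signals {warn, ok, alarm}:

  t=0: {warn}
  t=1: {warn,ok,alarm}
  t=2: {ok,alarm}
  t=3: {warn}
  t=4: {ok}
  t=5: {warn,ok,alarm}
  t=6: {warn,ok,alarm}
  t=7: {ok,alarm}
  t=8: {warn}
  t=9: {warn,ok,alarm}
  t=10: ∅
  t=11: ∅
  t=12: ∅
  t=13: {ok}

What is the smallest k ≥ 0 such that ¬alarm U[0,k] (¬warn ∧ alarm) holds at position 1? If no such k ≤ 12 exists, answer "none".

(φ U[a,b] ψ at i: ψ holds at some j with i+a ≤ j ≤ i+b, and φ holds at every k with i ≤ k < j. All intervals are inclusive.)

Need earliest j ≥ 1 with (¬warn ∧ alarm), and ¬alarm at every k in [1,j-1].
  j=1: rhs fails.
  j=2: rhs holds but lhs fails at k=1.
  j=3: rhs fails.
  j=4: rhs fails.
  j=5: rhs fails.
  j=6: rhs fails.
  j=7: rhs holds but lhs fails at k=1.
  j=8: rhs fails.
  j=9: rhs fails.
  j=10: rhs fails.
  j=11: rhs fails.
  j=12: rhs fails.
  j=13: rhs fails.
No witness within the range → none.

none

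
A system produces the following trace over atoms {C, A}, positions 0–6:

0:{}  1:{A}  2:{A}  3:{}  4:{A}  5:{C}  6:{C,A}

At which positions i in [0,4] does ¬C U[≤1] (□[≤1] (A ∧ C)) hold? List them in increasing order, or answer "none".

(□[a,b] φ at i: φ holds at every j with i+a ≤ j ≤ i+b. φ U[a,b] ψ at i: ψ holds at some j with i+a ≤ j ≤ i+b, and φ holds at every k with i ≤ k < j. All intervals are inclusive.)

none

Evaluate at each i in [0,4]:
  i=0: ✗ (no rhs in [0,1])
  i=1: ✗ (no rhs in [1,2])
  i=2: ✗ (no rhs in [2,3])
  i=3: ✗ (no rhs in [3,4])
  i=4: ✗ (no rhs in [4,5])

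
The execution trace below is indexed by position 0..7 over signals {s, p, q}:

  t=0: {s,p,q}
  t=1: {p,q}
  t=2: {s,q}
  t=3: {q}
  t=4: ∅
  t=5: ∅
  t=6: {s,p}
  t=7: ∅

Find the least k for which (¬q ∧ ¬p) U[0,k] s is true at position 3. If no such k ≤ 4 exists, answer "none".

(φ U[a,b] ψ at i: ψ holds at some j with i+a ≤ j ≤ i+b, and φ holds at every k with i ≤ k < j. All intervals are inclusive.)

Need earliest j ≥ 3 with s, and (¬q ∧ ¬p) at every k in [3,j-1].
  j=3: rhs fails.
  j=4: rhs fails.
  j=5: rhs fails.
  j=6: rhs holds but lhs fails at k=3.
  j=7: rhs fails.
No witness within the range → none.

none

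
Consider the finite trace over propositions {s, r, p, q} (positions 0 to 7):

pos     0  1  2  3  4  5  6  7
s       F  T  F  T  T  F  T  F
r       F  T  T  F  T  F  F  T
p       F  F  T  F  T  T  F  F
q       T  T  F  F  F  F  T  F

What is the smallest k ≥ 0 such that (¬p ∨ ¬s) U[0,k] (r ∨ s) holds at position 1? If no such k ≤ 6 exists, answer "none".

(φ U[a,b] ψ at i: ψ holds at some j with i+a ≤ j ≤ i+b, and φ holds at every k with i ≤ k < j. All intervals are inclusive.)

Need earliest j ≥ 1 with (r ∨ s), and (¬p ∨ ¬s) at every k in [1,j-1].
  j=1: rhs holds (empty prefix). k = 0.

0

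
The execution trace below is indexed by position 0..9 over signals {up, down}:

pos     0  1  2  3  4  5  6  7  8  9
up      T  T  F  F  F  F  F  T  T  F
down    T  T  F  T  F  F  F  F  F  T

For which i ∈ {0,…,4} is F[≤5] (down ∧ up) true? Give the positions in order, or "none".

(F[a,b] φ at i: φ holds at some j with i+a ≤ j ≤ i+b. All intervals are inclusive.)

0, 1

Evaluate at each i in [0,4]:
  i=0: ✓ (witness j=0)
  i=1: ✓ (witness j=1)
  i=2: ✗ (none in [2,7])
  i=3: ✗ (none in [3,8])
  i=4: ✗ (none in [4,9])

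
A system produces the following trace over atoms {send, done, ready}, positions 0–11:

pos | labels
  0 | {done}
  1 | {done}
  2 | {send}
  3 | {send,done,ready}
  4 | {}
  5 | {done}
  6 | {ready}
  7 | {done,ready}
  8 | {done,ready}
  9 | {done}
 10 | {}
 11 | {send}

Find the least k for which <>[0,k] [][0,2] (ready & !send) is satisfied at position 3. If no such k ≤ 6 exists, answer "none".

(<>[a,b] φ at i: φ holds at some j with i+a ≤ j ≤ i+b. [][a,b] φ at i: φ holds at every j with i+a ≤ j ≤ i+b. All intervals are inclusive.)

Scan j = 3,4,… for [][0,2] (ready & !send):
  j=3: fails
  j=4: fails
  j=5: fails
  j=6: holds
First hit at j=6, so smallest k = 6-3 = 3.

3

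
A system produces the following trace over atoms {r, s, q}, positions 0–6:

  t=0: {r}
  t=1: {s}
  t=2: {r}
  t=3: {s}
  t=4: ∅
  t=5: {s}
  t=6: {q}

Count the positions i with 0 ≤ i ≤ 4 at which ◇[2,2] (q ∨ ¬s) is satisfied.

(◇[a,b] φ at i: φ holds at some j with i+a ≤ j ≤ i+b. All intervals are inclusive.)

Evaluate at each i in [0,4]:
  i=0: ✓ (witness j=2)
  i=1: ✗ (none in [3,3])
  i=2: ✓ (witness j=4)
  i=3: ✗ (none in [5,5])
  i=4: ✓ (witness j=6)
Positions where it holds: {0, 2, 4} → 3.

3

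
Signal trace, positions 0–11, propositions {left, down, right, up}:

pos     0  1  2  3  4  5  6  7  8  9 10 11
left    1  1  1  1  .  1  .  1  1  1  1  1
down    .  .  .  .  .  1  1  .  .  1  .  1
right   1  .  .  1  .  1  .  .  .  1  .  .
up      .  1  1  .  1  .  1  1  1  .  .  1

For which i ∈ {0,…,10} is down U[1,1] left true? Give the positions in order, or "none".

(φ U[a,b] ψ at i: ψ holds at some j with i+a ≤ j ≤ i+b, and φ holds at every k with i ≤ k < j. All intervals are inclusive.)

6, 9

Evaluate at each i in [0,10]:
  i=0: ✗ (lhs fails at k=0 before rhs at j=1)
  i=1: ✗ (lhs fails at k=1 before rhs at j=2)
  i=2: ✗ (lhs fails at k=2 before rhs at j=3)
  i=3: ✗ (no rhs in [4,4])
  i=4: ✗ (lhs fails at k=4 before rhs at j=5)
  i=5: ✗ (no rhs in [6,6])
  i=6: ✓ (rhs at j=7; lhs holds on [6,6])
  i=7: ✗ (lhs fails at k=7 before rhs at j=8)
  i=8: ✗ (lhs fails at k=8 before rhs at j=9)
  i=9: ✓ (rhs at j=10; lhs holds on [9,9])
  i=10: ✗ (lhs fails at k=10 before rhs at j=11)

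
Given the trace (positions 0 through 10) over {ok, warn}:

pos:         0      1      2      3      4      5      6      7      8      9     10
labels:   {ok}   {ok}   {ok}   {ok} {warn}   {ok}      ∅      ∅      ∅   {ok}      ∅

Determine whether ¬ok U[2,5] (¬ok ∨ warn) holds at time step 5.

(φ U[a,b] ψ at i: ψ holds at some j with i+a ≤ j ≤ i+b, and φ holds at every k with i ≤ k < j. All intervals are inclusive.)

No

Need some j in [7,10] with (¬ok ∨ warn), and ¬ok at every k in [5,j-1].
  j=7: (¬ok ∨ warn) holds, but ¬ok fails at k=5 → not this j.
  j=8: (¬ok ∨ warn) holds, but ¬ok fails at k=5 → not this j.
  j=9: (¬ok ∨ warn) false.
  j=10: (¬ok ∨ warn) holds, but ¬ok fails at k=5 → not this j.
No j in the window works → until fails.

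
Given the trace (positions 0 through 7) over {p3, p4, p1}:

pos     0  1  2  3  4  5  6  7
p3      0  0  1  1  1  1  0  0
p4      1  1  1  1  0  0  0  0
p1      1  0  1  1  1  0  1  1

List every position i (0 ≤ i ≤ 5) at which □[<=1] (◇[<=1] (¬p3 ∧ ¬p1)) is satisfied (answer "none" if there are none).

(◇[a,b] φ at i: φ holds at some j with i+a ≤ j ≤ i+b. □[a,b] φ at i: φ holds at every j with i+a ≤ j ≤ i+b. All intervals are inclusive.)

Evaluate at each i in [0,5]:
  i=0: ✓ (all of [0,1])
  i=1: ✗ (fails at j=2)
  i=2: ✗ (fails at j=2)
  i=3: ✗ (fails at j=3)
  i=4: ✗ (fails at j=4)
  i=5: ✗ (fails at j=5)

0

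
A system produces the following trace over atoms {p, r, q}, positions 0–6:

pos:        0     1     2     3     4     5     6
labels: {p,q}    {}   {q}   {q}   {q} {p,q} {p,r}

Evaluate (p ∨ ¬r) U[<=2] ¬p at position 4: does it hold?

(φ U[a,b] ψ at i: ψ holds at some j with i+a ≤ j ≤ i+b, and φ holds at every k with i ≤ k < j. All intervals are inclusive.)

Yes

Need some j in [4,6] with ¬p, and (p ∨ ¬r) at every k in [4,j-1].
  j=4: ¬p holds; no prefix to check → satisfied.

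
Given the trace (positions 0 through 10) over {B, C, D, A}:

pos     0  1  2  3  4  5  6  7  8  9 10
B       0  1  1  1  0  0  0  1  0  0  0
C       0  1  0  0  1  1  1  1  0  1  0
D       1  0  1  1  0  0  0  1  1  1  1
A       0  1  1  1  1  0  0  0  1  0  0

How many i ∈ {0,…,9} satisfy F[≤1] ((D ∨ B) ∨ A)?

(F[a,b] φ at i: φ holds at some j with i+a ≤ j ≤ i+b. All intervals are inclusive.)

Evaluate at each i in [0,9]:
  i=0: ✓ (witness j=0)
  i=1: ✓ (witness j=1)
  i=2: ✓ (witness j=2)
  i=3: ✓ (witness j=3)
  i=4: ✓ (witness j=4)
  i=5: ✗ (none in [5,6])
  i=6: ✓ (witness j=7)
  i=7: ✓ (witness j=7)
  i=8: ✓ (witness j=8)
  i=9: ✓ (witness j=9)
Positions where it holds: {0, 1, 2, 3, 4, 6, 7, 8, 9} → 9.

9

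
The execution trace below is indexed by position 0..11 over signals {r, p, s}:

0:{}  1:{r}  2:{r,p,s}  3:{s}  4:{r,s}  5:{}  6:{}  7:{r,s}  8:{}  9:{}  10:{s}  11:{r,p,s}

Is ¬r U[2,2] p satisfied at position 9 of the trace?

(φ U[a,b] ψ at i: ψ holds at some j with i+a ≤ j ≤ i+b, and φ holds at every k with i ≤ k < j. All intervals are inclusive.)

Yes

Need some j in [11,11] with p, and ¬r at every k in [9,j-1].
  j=11: p holds; ¬r holds at every k in [9,10] → satisfied.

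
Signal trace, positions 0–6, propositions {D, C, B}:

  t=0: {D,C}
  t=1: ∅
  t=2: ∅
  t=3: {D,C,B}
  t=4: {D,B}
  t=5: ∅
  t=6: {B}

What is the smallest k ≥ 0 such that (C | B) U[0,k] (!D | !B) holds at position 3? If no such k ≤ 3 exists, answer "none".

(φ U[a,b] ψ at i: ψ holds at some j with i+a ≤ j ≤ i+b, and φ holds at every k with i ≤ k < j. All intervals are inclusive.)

Need earliest j ≥ 3 with (!D | !B), and (C | B) at every k in [3,j-1].
  j=3: rhs fails.
  j=4: rhs fails.
  j=5: rhs holds; lhs holds on [3,4]. k = 2.

2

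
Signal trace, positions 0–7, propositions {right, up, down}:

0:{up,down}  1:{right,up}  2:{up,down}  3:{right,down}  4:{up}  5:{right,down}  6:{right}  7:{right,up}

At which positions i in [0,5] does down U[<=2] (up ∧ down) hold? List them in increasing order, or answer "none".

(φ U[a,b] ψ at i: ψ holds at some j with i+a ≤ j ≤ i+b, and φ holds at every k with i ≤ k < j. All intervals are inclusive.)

0, 2

Evaluate at each i in [0,5]:
  i=0: ✓ (rhs at j=0)
  i=1: ✗ (lhs fails at k=1 before rhs at j=2)
  i=2: ✓ (rhs at j=2)
  i=3: ✗ (no rhs in [3,5])
  i=4: ✗ (no rhs in [4,6])
  i=5: ✗ (no rhs in [5,7])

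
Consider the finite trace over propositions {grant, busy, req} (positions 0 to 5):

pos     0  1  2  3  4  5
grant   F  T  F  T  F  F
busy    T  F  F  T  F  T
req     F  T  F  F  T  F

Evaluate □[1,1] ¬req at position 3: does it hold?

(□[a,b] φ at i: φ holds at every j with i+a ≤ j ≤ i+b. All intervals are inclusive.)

Does not hold

Check ¬req at every j in [4,4]:
  j=4: false
Fails at j=4 → formula fails.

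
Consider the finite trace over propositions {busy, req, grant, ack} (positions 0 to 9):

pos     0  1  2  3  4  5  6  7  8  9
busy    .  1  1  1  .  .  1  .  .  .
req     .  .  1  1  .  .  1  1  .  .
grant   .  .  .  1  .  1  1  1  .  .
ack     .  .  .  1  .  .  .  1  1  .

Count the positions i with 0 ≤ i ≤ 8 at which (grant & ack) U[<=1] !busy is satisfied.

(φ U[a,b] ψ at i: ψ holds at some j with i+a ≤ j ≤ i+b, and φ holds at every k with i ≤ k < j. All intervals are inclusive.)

6

Evaluate at each i in [0,8]:
  i=0: ✓ (rhs at j=0)
  i=1: ✗ (no rhs in [1,2])
  i=2: ✗ (no rhs in [2,3])
  i=3: ✓ (rhs at j=4; lhs holds on [3,3])
  i=4: ✓ (rhs at j=4)
  i=5: ✓ (rhs at j=5)
  i=6: ✗ (lhs fails at k=6 before rhs at j=7)
  i=7: ✓ (rhs at j=7)
  i=8: ✓ (rhs at j=8)
Positions where it holds: {0, 3, 4, 5, 7, 8} → 6.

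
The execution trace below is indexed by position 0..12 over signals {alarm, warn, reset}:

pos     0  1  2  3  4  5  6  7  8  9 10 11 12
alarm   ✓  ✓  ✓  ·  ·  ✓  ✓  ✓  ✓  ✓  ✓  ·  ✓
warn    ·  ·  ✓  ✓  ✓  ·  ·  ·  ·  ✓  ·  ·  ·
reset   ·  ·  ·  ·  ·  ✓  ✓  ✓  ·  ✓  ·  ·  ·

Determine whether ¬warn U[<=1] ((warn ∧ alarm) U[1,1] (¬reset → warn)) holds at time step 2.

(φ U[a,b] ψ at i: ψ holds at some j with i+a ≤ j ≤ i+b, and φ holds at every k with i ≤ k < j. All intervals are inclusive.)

Need some j in [2,3] with ((warn ∧ alarm) U[1,1] (¬reset → warn)), and ¬warn at every k in [2,j-1].
  j=2: ((warn ∧ alarm) U[1,1] (¬reset → warn)) holds; no prefix to check → satisfied.

Yes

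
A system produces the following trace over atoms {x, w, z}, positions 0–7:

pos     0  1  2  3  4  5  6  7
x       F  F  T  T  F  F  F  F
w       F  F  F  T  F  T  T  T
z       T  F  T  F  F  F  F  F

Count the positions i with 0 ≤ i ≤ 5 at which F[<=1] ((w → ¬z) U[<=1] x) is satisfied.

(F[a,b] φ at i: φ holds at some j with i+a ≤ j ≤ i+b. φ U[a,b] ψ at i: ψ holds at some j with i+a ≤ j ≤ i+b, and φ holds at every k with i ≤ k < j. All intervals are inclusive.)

Evaluate at each i in [0,5]:
  i=0: ✓ (witness j=1)
  i=1: ✓ (witness j=1)
  i=2: ✓ (witness j=2)
  i=3: ✓ (witness j=3)
  i=4: ✗ (none in [4,5])
  i=5: ✗ (none in [5,6])
Positions where it holds: {0, 1, 2, 3} → 4.

4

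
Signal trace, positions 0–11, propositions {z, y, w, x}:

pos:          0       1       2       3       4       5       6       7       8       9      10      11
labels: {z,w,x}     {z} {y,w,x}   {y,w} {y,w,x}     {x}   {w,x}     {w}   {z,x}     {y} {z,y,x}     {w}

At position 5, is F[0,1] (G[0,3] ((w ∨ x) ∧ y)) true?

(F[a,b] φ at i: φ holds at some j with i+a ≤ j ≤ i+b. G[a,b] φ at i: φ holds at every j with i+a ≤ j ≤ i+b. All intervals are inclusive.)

Does not hold

Check G[0,3] ((w ∨ x) ∧ y) at each j in [5,6]:
  j=5: fails at 5
  j=6: fails at 6
No position in the window satisfies it → formula fails.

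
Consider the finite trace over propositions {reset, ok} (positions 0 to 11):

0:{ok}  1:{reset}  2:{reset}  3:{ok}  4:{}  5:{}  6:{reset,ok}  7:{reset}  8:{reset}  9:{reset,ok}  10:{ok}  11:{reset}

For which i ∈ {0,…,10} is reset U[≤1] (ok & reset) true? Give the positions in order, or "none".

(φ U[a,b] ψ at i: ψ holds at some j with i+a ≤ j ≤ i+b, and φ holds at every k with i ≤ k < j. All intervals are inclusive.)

Evaluate at each i in [0,10]:
  i=0: ✗ (no rhs in [0,1])
  i=1: ✗ (no rhs in [1,2])
  i=2: ✗ (no rhs in [2,3])
  i=3: ✗ (no rhs in [3,4])
  i=4: ✗ (no rhs in [4,5])
  i=5: ✗ (lhs fails at k=5 before rhs at j=6)
  i=6: ✓ (rhs at j=6)
  i=7: ✗ (no rhs in [7,8])
  i=8: ✓ (rhs at j=9; lhs holds on [8,8])
  i=9: ✓ (rhs at j=9)
  i=10: ✗ (no rhs in [10,11])

6, 8, 9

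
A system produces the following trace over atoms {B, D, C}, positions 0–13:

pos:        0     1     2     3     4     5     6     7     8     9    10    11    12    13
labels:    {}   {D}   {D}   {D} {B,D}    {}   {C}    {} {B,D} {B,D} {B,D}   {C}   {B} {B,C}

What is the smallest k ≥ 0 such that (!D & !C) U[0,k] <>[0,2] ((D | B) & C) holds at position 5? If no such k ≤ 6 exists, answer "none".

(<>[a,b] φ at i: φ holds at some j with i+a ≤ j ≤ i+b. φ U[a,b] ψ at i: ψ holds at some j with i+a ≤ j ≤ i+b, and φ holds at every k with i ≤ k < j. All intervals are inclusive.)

none

Need earliest j ≥ 5 with <>[0,2] ((D | B) & C), and (!D & !C) at every k in [5,j-1].
  j=5: rhs fails.
  j=6: rhs fails.
  j=7: rhs fails.
  j=8: rhs fails.
  j=9: rhs fails.
  j=10: rhs fails.
  j=11: rhs holds but lhs fails at k=6.
No witness within the range → none.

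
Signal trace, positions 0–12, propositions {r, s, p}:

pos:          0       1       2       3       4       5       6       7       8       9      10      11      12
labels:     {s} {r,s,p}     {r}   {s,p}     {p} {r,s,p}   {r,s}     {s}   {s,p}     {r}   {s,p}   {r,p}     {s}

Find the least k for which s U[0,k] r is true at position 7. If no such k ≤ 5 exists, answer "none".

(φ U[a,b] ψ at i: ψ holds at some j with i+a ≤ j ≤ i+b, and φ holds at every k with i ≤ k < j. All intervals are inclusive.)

2

Need earliest j ≥ 7 with r, and s at every k in [7,j-1].
  j=7: rhs fails.
  j=8: rhs fails.
  j=9: rhs holds; lhs holds on [7,8]. k = 2.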